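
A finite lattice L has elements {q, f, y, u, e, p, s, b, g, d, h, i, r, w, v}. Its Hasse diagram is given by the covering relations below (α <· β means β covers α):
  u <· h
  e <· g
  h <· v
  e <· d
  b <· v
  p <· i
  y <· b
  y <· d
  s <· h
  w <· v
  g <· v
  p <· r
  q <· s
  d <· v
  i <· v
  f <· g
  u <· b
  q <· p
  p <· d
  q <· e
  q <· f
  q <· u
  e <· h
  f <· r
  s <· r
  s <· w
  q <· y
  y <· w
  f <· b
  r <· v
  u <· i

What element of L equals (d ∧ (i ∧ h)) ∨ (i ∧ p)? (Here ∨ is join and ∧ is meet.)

p

i ∧ h = u
d ∧ u = q
i ∧ p = p
q ∨ p = p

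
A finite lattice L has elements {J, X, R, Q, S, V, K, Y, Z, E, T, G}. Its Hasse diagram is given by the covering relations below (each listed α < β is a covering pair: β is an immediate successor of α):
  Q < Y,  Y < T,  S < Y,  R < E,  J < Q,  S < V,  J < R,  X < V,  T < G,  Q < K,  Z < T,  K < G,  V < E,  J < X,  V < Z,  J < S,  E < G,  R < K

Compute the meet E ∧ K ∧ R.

R

Common lower bounds of {E, K, R}: J, R.
The greatest among these is R.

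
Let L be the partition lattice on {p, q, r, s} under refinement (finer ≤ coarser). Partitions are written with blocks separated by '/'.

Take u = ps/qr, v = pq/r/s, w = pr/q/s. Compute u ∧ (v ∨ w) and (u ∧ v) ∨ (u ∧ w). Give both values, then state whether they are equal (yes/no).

v ∨ w = pqr/s, so u ∧ (v ∨ w) = ps/qr ∧ pqr/s = p/qr/s.
u ∧ v = p/q/r/s and u ∧ w = p/q/r/s, so (u ∧ v) ∨ (u ∧ w) = p/q/r/s ∨ p/q/r/s = p/q/r/s.
Equal: no.

p/qr/s; p/q/r/s; no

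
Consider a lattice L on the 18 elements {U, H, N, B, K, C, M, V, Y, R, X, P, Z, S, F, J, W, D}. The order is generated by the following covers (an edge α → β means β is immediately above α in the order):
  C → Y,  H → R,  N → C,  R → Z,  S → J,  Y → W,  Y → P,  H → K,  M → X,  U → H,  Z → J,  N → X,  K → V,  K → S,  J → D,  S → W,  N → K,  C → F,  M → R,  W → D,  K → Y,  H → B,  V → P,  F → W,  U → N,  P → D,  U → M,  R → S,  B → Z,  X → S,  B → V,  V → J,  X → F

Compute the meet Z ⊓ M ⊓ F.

M

Common lower bounds of {Z, M, F}: M, U.
The greatest among these is M.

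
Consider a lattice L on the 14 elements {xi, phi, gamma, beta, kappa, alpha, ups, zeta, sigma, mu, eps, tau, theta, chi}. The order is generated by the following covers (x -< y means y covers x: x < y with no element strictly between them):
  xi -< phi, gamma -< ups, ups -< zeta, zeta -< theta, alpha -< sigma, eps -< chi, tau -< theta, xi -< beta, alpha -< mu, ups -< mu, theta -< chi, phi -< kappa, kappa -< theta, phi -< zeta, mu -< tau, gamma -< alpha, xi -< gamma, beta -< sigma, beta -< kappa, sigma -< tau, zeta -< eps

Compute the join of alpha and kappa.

Common upper bounds of {alpha, kappa}: chi, theta.
The least among these is theta.

theta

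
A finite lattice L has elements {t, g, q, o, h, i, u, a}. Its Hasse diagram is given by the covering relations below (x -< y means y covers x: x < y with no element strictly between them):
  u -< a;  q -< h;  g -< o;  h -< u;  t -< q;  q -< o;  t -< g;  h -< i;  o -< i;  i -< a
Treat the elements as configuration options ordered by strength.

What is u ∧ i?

Common lower bounds of {u, i}: h, q, t.
The greatest among these is h.

h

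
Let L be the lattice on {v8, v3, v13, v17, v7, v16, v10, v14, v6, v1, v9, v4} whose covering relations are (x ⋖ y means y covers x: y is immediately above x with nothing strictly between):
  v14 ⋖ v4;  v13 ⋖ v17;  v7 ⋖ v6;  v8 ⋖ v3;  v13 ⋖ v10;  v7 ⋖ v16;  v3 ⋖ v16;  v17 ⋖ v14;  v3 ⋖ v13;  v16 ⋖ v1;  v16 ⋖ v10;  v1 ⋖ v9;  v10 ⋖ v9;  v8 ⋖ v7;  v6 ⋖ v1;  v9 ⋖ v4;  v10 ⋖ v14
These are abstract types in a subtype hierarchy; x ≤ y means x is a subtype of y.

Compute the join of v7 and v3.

v16

Common upper bounds of {v7, v3}: v1, v10, v14, v16, v4, v9.
The least among these is v16.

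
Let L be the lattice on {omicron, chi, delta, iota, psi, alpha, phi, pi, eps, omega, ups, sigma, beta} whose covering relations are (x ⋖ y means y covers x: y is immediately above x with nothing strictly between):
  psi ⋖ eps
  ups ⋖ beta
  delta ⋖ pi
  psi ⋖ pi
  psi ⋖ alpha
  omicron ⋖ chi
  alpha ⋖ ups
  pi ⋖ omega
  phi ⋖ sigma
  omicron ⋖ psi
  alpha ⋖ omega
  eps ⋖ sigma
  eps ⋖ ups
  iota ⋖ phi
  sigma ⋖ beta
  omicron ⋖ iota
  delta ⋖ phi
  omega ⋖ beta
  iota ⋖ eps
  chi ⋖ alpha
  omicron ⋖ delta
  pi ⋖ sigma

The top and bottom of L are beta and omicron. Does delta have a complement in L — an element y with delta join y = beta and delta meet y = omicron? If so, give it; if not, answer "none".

ups

Need y with delta ∨ y = beta and delta ∧ y = omicron.
Checking each element gives: ups.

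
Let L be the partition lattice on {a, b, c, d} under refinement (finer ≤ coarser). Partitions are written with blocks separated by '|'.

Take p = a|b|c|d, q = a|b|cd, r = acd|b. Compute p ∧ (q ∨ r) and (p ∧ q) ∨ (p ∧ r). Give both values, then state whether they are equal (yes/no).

q ∨ r = acd|b, so p ∧ (q ∨ r) = a|b|c|d ∧ acd|b = a|b|c|d.
p ∧ q = a|b|c|d and p ∧ r = a|b|c|d, so (p ∧ q) ∨ (p ∧ r) = a|b|c|d ∨ a|b|c|d = a|b|c|d.
Equal: yes.

a|b|c|d; a|b|c|d; yes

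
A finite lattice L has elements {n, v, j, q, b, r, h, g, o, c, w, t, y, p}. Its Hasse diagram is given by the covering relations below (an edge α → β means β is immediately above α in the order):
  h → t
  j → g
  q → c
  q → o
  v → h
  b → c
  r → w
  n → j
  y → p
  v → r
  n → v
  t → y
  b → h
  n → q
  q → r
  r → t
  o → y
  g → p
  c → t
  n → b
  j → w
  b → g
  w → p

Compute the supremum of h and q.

Common upper bounds of {h, q}: p, t, y.
The least among these is t.

t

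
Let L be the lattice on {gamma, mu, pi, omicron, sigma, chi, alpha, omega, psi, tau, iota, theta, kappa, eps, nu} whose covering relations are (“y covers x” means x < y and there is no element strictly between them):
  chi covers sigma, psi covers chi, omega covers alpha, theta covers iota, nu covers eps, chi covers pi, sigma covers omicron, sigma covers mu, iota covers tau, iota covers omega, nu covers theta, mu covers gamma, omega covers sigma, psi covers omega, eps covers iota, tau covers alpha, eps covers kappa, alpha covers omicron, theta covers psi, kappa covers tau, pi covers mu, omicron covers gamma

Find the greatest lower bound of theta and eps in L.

Common lower bounds of {theta, eps}: alpha, gamma, iota, mu, omega, omicron, sigma, tau.
The greatest among these is iota.

iota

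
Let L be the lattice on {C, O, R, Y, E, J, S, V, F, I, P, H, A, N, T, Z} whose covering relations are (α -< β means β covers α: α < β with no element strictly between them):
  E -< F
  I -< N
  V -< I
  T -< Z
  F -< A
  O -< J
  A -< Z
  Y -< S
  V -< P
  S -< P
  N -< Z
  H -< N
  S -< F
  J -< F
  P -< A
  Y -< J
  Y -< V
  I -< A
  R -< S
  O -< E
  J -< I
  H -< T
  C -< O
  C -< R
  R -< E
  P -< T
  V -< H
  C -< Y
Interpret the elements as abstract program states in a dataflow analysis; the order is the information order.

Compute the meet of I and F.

Common lower bounds of {I, F}: C, J, O, Y.
The greatest among these is J.

J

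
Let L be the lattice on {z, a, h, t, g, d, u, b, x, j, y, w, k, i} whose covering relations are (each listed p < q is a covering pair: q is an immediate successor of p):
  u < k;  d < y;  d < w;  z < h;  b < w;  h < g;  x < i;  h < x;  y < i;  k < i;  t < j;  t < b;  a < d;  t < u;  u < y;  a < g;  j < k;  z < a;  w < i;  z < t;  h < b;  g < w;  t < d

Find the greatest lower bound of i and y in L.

y

Common lower bounds of {i, y}: a, d, t, u, y, z.
The greatest among these is y.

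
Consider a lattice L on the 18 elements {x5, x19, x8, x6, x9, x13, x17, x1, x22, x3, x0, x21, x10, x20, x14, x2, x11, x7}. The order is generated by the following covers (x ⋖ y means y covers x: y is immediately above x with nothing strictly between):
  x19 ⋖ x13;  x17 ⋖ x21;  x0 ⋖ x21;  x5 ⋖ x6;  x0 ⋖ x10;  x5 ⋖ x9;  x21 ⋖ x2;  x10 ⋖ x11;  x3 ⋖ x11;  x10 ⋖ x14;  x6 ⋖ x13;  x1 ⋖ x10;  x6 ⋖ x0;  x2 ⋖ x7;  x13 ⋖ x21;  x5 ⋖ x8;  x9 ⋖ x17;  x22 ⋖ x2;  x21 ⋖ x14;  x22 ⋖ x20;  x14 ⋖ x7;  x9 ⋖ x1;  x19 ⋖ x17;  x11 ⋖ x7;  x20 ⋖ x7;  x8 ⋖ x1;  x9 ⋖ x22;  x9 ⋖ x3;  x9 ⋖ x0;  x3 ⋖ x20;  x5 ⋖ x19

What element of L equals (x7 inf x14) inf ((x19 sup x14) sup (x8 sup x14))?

x14

x7 ∧ x14 = x14
x19 ∨ x14 = x14
x8 ∨ x14 = x14
x14 ∨ x14 = x14
x14 ∧ x14 = x14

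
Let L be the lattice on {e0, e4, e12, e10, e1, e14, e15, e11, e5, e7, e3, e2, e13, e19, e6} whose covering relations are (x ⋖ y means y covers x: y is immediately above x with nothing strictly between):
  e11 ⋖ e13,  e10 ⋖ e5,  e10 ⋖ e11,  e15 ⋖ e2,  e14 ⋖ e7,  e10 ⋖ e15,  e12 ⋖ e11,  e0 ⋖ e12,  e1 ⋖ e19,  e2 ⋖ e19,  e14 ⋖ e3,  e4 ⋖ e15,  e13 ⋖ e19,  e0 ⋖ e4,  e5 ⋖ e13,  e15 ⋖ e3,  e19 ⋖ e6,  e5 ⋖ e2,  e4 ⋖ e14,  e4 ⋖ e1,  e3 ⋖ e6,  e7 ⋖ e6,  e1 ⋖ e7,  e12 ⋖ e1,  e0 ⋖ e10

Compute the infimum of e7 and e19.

Common lower bounds of {e7, e19}: e0, e1, e12, e4.
The greatest among these is e1.

e1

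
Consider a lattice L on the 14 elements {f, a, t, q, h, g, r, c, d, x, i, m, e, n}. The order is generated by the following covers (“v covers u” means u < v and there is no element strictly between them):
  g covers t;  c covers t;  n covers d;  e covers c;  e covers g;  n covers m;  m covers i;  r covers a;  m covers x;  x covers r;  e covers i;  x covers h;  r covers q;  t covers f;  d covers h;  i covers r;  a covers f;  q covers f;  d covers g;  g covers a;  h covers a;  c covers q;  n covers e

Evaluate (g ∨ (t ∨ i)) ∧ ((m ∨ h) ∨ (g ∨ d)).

e

t ∨ i = e
g ∨ e = e
m ∨ h = m
g ∨ d = d
m ∨ d = n
e ∧ n = e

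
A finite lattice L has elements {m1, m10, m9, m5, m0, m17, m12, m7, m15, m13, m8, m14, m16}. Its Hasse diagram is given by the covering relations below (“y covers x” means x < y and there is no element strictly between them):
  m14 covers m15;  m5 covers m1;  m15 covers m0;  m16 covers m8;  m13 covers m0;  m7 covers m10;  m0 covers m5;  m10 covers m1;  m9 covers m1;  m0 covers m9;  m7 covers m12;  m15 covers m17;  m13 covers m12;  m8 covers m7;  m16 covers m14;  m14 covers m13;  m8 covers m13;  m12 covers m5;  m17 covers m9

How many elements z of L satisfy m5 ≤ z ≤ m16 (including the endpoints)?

The interval [m5, m16] = {m0, m12, m13, m14, m15, m16, m5, m7, m8}, which has 9 elements.

9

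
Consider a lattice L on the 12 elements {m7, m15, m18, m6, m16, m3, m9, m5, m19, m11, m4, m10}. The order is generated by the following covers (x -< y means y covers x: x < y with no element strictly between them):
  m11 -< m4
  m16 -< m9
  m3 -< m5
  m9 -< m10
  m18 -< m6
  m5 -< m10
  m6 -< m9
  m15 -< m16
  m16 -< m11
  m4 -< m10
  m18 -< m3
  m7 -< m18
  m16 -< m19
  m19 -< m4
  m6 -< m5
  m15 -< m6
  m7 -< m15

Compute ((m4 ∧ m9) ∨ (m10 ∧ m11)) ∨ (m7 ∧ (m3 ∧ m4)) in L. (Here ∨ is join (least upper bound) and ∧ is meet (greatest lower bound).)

m4 ∧ m9 = m16
m10 ∧ m11 = m11
m16 ∨ m11 = m11
m3 ∧ m4 = m7
m7 ∧ m7 = m7
m11 ∨ m7 = m11

m11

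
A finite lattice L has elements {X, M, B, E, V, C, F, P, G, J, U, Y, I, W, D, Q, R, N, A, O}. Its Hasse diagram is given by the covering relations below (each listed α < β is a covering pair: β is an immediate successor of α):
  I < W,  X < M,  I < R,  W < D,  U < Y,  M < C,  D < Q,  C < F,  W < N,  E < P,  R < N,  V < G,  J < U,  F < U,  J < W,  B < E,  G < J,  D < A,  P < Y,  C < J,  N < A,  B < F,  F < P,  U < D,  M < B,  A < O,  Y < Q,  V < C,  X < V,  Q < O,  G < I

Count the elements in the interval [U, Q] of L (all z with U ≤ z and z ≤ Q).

The interval [U, Q] = {D, Q, U, Y}, which has 4 elements.

4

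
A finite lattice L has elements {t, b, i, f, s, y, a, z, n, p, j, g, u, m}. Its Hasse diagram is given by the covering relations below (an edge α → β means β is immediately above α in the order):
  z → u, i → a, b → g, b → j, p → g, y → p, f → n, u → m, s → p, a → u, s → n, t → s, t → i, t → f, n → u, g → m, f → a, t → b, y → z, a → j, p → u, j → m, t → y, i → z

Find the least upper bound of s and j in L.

m

Common upper bounds of {s, j}: m.
The least among these is m.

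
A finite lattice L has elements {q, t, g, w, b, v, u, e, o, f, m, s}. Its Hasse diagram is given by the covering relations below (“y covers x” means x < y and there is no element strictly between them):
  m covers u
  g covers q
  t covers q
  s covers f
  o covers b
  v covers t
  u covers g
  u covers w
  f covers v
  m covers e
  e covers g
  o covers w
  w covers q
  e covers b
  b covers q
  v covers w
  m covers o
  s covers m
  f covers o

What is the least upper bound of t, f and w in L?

Common upper bounds of {t, f, w}: f, s.
The least among these is f.

f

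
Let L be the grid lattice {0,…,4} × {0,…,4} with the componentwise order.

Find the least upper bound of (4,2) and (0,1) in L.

(4,2)

In a product of chains, the join is componentwise max, giving (4,2).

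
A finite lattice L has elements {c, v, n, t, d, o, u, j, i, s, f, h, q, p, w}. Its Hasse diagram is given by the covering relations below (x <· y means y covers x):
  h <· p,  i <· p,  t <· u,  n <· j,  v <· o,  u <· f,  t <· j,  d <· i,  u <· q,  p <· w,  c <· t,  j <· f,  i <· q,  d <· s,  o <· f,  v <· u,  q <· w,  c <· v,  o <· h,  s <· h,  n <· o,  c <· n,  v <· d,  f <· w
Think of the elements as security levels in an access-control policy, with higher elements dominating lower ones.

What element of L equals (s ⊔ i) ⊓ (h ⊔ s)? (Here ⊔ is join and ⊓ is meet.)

s ∨ i = p
h ∨ s = h
p ∧ h = h

h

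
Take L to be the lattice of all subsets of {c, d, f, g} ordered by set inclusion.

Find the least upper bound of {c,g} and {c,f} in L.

Under ⊆, join is union: {c,g} ∪ {c,f} = {c,f,g}.

{c,f,g}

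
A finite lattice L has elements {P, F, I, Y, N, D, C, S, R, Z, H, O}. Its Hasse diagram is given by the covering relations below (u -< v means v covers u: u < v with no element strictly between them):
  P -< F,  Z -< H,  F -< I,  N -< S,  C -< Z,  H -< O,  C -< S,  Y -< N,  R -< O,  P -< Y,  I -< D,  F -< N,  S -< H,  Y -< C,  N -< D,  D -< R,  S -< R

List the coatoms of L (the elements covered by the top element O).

The coatoms are exactly the elements covered by O: H, R.

H, R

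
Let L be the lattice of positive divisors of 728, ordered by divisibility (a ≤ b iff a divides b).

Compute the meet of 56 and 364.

28

Common lower bounds of {56, 364}: 1, 14, 2, 28, 4, 7.
The greatest among these is 28.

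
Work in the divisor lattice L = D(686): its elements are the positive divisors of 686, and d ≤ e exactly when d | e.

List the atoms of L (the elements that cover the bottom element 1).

The atoms are exactly the elements that cover 1: 2, 7.

2, 7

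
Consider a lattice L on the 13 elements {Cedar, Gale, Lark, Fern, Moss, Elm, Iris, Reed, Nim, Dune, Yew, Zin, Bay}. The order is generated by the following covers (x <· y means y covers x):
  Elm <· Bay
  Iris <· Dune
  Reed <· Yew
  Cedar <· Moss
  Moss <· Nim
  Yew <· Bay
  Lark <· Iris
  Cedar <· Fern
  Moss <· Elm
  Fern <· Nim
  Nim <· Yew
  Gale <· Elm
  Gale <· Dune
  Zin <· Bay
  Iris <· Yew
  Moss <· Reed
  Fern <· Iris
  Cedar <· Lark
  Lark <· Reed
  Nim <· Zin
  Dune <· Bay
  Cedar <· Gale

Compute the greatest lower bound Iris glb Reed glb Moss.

Common lower bounds of {Iris, Reed, Moss}: Cedar.
The greatest among these is Cedar.

Cedar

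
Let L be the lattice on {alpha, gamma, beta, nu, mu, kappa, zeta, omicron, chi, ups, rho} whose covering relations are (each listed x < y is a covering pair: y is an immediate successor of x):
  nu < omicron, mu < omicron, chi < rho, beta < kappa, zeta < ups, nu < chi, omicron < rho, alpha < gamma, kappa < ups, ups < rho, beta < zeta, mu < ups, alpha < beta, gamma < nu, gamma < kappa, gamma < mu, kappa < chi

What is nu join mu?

Common upper bounds of {nu, mu}: omicron, rho.
The least among these is omicron.

omicron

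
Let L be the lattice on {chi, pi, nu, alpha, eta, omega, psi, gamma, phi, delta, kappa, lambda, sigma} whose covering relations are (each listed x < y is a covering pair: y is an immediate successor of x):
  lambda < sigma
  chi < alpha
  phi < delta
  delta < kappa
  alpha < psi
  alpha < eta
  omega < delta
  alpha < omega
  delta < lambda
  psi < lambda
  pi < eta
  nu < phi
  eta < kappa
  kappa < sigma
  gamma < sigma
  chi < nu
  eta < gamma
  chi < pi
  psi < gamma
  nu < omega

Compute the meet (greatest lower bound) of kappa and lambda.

Common lower bounds of {kappa, lambda}: alpha, chi, delta, nu, omega, phi.
The greatest among these is delta.

delta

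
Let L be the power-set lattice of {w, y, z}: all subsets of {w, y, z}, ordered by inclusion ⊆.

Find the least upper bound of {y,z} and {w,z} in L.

Under ⊆, join is union: {y,z} ∪ {w,z} = {w,y,z}.

{w,y,z}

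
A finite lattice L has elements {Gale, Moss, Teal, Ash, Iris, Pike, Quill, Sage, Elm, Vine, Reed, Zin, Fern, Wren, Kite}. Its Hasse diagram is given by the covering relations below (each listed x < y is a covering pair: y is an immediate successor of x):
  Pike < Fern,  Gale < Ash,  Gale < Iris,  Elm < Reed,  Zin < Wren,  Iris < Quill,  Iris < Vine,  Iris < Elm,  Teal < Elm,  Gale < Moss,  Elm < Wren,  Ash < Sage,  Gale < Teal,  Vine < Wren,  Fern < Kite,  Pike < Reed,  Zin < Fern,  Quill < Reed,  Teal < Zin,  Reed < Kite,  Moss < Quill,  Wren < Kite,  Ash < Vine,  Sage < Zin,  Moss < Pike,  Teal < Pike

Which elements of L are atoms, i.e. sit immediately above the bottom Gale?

Ash, Iris, Moss, Teal

The atoms are exactly the elements that cover Gale: Ash, Iris, Moss, Teal.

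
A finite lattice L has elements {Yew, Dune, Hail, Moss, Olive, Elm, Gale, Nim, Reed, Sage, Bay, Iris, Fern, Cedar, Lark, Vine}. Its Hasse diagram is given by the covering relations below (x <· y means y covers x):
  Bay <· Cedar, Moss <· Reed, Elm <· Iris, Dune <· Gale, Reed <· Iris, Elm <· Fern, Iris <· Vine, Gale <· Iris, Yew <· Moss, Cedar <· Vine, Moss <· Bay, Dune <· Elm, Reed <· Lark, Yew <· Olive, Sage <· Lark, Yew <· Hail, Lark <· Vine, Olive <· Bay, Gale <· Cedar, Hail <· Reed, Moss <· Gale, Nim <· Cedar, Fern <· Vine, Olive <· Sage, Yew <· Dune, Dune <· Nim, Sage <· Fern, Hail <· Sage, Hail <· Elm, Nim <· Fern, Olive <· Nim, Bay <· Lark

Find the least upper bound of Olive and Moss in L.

Bay

Common upper bounds of {Olive, Moss}: Bay, Cedar, Lark, Vine.
The least among these is Bay.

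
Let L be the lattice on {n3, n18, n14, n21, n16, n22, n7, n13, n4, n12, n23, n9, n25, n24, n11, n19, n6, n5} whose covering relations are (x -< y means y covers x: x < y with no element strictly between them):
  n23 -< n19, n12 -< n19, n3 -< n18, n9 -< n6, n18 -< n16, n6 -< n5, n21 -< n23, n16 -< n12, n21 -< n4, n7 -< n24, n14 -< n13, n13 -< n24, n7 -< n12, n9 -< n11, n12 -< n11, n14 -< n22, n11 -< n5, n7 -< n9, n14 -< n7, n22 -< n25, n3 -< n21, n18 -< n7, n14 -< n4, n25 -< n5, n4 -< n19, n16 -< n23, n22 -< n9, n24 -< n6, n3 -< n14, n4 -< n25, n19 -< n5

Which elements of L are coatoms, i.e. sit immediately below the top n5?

n11, n19, n25, n6

The coatoms are exactly the elements covered by n5: n11, n19, n25, n6.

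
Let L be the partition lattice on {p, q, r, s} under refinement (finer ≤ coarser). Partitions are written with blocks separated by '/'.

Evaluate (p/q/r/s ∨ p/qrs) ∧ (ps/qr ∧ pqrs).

p/q/r/s ∨ p/qrs = p/qrs
ps/qr ∧ pqrs = ps/qr
p/qrs ∧ ps/qr = p/qr/s

p/qr/s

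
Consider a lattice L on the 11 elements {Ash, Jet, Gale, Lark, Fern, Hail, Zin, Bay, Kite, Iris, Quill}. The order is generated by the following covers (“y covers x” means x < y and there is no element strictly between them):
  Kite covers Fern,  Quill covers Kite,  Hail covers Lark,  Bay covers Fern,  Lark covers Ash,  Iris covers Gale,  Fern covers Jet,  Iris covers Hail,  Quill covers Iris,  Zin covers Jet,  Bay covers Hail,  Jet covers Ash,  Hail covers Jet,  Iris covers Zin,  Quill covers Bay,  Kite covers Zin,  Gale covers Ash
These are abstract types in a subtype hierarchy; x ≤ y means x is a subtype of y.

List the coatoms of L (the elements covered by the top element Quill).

Bay, Iris, Kite

The coatoms are exactly the elements covered by Quill: Bay, Iris, Kite.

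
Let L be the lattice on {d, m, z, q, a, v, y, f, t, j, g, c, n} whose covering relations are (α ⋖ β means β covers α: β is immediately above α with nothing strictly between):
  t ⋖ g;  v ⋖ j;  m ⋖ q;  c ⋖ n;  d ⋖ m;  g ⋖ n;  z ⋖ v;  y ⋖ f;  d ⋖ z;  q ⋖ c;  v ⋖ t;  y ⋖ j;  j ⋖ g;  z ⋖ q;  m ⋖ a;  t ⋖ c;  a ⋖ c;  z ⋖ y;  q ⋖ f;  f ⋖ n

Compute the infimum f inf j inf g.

Common lower bounds of {f, j, g}: d, y, z.
The greatest among these is y.

y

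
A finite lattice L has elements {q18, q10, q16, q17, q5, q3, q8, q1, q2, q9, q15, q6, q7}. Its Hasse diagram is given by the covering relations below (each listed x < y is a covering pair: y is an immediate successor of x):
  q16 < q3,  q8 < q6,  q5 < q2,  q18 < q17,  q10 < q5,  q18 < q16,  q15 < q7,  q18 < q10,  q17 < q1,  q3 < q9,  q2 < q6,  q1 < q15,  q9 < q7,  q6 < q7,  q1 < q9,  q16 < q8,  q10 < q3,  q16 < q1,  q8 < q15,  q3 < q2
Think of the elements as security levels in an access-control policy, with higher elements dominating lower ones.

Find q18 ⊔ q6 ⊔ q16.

Common upper bounds of {q18, q6, q16}: q6, q7.
The least among these is q6.

q6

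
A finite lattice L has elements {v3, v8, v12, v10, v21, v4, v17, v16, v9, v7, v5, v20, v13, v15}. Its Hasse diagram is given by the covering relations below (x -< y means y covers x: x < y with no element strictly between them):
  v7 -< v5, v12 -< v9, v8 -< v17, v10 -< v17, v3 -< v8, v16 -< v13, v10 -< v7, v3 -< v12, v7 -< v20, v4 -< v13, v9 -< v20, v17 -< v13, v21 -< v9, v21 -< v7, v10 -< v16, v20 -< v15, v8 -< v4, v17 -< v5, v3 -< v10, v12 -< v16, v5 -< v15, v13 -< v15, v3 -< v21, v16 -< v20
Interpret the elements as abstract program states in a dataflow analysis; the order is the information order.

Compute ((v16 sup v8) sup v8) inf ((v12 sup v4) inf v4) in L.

v4

v16 ∨ v8 = v13
v13 ∨ v8 = v13
v12 ∨ v4 = v13
v13 ∧ v4 = v4
v13 ∧ v4 = v4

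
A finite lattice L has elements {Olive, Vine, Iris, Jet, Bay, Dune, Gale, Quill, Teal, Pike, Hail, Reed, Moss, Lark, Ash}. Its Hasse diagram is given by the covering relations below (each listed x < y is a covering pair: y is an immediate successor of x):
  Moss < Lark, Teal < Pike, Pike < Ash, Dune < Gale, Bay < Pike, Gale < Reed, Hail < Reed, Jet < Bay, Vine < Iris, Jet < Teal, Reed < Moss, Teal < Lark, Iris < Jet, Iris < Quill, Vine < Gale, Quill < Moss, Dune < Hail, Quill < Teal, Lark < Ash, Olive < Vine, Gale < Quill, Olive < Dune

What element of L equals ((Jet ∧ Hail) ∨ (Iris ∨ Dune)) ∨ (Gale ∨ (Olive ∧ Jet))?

Jet ∧ Hail = Olive
Iris ∨ Dune = Quill
Olive ∨ Quill = Quill
Olive ∧ Jet = Olive
Gale ∨ Olive = Gale
Quill ∨ Gale = Quill

Quill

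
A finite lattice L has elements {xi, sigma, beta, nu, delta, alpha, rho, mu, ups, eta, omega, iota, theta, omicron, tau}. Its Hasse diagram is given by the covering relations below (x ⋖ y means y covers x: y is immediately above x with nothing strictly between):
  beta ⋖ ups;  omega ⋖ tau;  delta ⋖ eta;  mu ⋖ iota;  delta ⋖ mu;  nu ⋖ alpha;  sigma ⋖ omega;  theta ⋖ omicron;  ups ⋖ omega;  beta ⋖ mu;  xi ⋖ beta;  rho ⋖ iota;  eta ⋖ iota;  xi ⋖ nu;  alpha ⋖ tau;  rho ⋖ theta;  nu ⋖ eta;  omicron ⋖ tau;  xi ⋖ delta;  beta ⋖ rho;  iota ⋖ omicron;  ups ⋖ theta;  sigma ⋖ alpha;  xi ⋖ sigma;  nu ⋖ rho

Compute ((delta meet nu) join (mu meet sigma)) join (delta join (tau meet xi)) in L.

delta ∧ nu = xi
mu ∧ sigma = xi
xi ∨ xi = xi
tau ∧ xi = xi
delta ∨ xi = delta
xi ∨ delta = delta

delta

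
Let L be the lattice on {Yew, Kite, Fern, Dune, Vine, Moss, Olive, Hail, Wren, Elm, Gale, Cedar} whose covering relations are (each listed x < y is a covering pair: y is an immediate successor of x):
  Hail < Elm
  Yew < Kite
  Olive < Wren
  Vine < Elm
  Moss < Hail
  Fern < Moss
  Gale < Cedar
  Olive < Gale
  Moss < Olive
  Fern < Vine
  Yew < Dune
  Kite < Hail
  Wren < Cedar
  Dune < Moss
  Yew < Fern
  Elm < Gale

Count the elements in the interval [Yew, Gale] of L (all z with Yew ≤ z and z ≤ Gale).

The interval [Yew, Gale] = {Dune, Elm, Fern, Gale, Hail, Kite, Moss, Olive, Vine, Yew}, which has 10 elements.

10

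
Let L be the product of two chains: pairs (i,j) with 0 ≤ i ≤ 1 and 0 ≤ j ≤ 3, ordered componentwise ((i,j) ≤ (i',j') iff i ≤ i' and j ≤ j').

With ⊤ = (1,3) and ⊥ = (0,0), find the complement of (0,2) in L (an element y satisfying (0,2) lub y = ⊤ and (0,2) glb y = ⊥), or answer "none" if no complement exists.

For every candidate y, either (0,2) ∨ y ≠ (1,3) or (0,2) ∧ y ≠ (0,0); no complement exists.

none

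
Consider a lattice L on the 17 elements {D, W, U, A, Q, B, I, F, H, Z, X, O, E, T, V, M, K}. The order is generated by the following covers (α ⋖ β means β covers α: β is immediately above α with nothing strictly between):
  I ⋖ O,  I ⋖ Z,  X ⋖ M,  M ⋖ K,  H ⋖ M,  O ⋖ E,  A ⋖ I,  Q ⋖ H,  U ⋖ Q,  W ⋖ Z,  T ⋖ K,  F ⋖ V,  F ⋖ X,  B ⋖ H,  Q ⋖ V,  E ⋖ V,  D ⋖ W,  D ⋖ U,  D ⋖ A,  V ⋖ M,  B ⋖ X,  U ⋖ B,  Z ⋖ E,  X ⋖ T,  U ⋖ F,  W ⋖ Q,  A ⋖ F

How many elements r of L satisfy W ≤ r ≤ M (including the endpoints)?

7

The interval [W, M] = {E, H, M, Q, V, W, Z}, which has 7 elements.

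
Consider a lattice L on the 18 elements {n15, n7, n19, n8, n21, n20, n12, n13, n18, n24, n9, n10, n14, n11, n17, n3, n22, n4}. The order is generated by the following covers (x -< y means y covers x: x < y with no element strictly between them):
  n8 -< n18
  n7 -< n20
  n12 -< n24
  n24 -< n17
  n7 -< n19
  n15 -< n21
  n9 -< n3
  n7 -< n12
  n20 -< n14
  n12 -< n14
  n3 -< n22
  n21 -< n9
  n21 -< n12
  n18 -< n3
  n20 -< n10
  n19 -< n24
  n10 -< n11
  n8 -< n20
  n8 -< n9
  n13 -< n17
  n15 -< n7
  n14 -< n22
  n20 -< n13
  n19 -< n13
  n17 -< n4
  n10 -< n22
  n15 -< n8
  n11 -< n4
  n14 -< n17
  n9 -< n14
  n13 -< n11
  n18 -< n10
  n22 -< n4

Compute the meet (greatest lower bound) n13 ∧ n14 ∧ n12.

n7

Common lower bounds of {n13, n14, n12}: n15, n7.
The greatest among these is n7.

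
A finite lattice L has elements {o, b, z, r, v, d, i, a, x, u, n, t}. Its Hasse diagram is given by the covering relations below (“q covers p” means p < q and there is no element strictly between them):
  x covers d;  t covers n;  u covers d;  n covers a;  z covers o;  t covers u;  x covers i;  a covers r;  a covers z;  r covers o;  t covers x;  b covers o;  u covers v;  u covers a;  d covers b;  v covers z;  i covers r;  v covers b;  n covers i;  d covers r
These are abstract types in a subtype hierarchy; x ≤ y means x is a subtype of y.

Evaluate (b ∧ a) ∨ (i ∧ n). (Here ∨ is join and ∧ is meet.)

i

b ∧ a = o
i ∧ n = i
o ∨ i = i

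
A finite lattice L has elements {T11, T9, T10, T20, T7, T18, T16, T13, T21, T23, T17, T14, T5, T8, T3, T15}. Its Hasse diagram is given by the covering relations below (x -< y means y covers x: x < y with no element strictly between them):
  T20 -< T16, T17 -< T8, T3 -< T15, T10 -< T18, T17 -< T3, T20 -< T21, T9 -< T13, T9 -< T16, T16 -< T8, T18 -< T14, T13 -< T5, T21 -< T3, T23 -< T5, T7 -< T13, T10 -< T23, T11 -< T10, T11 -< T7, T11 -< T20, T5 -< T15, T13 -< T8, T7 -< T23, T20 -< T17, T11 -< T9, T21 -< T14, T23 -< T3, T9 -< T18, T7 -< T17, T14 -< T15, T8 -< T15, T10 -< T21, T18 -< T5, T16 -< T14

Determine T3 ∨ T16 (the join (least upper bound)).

Common upper bounds of {T3, T16}: T15.
The least among these is T15.

T15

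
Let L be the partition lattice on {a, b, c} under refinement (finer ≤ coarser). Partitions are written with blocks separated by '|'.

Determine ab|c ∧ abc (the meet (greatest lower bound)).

ab|c

Common lower bounds of {ab|c, abc}: ab|c, a|b|c.
The greatest among these is ab|c.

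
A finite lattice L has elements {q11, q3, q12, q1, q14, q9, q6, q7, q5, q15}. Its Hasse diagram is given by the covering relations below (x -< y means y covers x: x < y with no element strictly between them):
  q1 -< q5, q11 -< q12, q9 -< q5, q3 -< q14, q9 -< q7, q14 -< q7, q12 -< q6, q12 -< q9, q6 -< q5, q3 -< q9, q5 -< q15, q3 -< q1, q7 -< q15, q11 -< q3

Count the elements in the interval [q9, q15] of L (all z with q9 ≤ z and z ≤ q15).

The interval [q9, q15] = {q15, q5, q7, q9}, which has 4 elements.

4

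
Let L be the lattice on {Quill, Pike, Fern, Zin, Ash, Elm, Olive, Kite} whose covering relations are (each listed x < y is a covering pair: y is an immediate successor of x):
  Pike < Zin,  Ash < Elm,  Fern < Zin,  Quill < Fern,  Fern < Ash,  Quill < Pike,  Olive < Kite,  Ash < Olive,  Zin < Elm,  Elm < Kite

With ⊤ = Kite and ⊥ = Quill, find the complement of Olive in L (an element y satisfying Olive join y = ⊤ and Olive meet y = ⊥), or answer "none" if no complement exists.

Pike

Need y with Olive ∨ y = Kite and Olive ∧ y = Quill.
Checking each element gives: Pike.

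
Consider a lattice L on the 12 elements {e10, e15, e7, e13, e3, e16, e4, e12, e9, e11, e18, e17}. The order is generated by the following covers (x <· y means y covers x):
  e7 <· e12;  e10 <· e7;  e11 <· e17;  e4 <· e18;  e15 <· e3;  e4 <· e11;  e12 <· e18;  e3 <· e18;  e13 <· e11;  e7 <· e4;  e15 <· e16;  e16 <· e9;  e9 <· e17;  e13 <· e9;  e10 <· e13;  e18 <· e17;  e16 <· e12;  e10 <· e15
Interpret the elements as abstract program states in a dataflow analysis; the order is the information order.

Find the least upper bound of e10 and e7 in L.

e7

Common upper bounds of {e10, e7}: e11, e12, e17, e18, e4, e7.
The least among these is e7.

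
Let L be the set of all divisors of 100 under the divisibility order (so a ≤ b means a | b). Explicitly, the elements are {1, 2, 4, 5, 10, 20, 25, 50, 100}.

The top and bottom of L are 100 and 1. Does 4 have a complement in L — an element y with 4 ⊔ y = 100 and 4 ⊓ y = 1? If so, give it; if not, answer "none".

Need y with 4 ∨ y = 100 and 4 ∧ y = 1.
Checking each element gives: 25.

25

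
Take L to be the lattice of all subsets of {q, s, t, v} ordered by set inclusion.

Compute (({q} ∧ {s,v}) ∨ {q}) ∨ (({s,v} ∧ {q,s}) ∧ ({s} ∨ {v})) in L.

{q,s}

{q} ∧ {s,v} = {}
{} ∨ {q} = {q}
{s,v} ∧ {q,s} = {s}
{s} ∨ {v} = {s,v}
{s} ∧ {s,v} = {s}
{q} ∨ {s} = {q,s}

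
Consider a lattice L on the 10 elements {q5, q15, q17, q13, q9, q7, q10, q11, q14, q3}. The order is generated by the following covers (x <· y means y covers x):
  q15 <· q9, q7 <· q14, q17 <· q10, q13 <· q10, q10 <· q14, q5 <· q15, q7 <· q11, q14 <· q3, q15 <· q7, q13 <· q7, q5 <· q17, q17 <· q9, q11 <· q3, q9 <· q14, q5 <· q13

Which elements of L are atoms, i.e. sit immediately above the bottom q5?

The atoms are exactly the elements that cover q5: q13, q15, q17.

q13, q15, q17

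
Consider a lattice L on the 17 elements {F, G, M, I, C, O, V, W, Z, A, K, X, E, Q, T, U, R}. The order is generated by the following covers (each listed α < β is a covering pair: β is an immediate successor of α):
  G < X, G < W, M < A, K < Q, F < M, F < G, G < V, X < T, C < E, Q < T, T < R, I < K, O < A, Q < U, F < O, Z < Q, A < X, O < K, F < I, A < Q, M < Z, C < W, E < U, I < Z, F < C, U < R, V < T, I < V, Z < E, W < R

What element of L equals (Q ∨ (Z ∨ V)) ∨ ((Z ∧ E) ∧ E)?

Z ∨ V = T
Q ∨ T = T
Z ∧ E = Z
Z ∧ E = Z
T ∨ Z = T

T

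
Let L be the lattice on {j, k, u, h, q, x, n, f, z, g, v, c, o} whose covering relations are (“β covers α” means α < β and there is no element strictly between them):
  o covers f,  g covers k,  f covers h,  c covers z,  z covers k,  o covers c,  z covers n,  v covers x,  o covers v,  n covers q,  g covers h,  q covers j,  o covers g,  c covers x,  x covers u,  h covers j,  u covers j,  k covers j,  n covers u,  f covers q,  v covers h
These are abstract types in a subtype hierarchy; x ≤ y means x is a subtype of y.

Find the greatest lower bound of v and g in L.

Common lower bounds of {v, g}: h, j.
The greatest among these is h.

h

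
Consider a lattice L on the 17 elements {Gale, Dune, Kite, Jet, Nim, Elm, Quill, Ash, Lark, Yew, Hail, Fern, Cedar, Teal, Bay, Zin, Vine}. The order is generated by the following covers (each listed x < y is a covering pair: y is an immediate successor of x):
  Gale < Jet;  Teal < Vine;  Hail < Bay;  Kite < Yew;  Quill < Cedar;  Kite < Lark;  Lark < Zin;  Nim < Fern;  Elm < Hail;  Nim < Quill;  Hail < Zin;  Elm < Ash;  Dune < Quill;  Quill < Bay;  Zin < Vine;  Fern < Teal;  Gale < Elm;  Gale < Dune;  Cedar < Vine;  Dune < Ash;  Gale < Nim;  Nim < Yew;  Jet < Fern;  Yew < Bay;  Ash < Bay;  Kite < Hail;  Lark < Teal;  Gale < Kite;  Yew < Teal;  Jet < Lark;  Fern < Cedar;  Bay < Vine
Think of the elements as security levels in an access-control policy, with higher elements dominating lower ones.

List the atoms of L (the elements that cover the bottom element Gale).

The atoms are exactly the elements that cover Gale: Dune, Elm, Jet, Kite, Nim.

Dune, Elm, Jet, Kite, Nim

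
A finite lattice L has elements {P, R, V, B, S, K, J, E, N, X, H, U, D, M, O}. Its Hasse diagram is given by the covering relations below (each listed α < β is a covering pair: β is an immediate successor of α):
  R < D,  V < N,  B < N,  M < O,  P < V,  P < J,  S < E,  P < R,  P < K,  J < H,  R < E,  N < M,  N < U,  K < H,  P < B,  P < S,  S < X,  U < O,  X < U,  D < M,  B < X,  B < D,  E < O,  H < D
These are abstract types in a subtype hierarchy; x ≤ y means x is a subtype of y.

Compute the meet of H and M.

Common lower bounds of {H, M}: H, J, K, P.
The greatest among these is H.

H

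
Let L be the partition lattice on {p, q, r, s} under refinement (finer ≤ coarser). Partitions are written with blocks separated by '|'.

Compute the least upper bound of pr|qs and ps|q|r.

pqrs

Common upper bounds of {pr|qs, ps|q|r}: pqrs.
The least among these is pqrs.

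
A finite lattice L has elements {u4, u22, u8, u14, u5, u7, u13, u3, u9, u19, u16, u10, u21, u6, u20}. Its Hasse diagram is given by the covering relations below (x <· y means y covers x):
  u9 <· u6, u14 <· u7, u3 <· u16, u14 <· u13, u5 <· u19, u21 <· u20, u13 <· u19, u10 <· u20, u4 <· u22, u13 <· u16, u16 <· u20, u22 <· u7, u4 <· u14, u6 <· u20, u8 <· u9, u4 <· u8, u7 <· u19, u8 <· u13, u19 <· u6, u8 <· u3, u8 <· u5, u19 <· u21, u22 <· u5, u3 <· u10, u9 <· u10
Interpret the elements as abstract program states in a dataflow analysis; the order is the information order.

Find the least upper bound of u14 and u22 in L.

u7

Common upper bounds of {u14, u22}: u19, u20, u21, u6, u7.
The least among these is u7.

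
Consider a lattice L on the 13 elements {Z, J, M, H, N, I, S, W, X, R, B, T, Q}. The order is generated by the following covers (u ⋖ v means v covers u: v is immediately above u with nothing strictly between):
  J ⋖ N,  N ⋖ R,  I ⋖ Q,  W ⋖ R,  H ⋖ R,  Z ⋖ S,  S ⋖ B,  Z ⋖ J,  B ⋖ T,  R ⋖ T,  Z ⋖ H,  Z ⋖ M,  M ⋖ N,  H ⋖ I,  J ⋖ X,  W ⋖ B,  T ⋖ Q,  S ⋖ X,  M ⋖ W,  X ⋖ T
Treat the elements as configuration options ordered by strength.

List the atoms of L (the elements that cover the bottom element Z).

The atoms are exactly the elements that cover Z: H, J, M, S.

H, J, M, S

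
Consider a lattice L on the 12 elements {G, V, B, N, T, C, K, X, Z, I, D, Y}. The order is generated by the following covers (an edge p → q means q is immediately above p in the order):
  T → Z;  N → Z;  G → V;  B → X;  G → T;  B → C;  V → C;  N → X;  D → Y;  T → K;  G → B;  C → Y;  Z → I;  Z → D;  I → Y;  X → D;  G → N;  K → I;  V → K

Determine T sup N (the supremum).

Common upper bounds of {T, N}: D, I, Y, Z.
The least among these is Z.

Z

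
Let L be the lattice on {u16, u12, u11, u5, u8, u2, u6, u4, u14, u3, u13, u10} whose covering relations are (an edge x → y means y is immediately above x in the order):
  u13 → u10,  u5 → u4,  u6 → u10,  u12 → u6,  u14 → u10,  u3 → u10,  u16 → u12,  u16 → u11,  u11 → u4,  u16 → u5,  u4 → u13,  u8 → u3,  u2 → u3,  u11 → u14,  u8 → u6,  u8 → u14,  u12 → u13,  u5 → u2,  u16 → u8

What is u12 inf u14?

u16

Common lower bounds of {u12, u14}: u16.
The greatest among these is u16.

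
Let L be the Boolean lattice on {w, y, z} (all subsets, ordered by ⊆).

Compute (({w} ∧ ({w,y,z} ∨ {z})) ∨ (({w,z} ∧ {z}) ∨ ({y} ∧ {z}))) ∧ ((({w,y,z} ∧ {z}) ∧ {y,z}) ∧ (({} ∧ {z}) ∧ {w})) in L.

{}

{w,y,z} ∨ {z} = {w,y,z}
{w} ∧ {w,y,z} = {w}
{w,z} ∧ {z} = {z}
{y} ∧ {z} = {}
{z} ∨ {} = {z}
{w} ∨ {z} = {w,z}
{w,y,z} ∧ {z} = {z}
{z} ∧ {y,z} = {z}
{} ∧ {z} = {}
{} ∧ {w} = {}
{z} ∧ {} = {}
{w,z} ∧ {} = {}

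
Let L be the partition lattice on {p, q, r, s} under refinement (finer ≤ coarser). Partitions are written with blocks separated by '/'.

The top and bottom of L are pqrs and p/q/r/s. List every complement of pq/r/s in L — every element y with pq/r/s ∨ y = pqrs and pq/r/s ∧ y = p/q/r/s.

p/qrs, pr/qs, prs/q, ps/qr

Need y with pq/r/s ∨ y = pqrs and pq/r/s ∧ y = p/q/r/s.
Checking each element gives: p/qrs, pr/qs, prs/q, ps/qr.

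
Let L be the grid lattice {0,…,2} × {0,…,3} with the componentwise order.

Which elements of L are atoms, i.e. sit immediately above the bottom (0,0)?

(0,1), (1,0)

The atoms are exactly the elements that cover (0,0): (0,1), (1,0).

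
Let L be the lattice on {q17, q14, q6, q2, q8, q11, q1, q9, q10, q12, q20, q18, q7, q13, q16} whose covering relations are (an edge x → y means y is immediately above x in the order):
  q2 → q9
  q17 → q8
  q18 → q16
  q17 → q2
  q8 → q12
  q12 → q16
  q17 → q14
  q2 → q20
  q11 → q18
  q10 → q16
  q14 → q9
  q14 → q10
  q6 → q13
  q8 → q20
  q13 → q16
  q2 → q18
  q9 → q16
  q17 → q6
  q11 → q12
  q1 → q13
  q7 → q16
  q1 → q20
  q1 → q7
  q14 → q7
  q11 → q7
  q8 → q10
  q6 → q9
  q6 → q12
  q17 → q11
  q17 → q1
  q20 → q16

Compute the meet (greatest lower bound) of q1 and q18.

q17

Common lower bounds of {q1, q18}: q17.
The greatest among these is q17.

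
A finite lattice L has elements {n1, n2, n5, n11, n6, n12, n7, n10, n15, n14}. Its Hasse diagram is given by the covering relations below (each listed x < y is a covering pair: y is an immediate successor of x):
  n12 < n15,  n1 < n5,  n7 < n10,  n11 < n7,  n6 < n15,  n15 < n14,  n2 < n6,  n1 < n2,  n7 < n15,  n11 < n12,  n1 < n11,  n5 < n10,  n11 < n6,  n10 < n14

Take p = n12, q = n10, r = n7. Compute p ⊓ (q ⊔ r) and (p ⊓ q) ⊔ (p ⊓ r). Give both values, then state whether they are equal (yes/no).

n11; n11; yes

q ⊔ r = n10, so p ⊓ (q ⊔ r) = n12 ⊓ n10 = n11.
p ⊓ q = n11 and p ⊓ r = n11, so (p ⊓ q) ⊔ (p ⊓ r) = n11 ⊔ n11 = n11.
Equal: yes.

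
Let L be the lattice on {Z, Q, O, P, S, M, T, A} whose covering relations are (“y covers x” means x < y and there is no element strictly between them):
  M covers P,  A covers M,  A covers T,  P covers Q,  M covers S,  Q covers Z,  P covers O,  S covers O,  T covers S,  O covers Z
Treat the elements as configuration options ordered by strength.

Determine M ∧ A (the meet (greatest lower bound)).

Common lower bounds of {M, A}: M, O, P, Q, S, Z.
The greatest among these is M.

M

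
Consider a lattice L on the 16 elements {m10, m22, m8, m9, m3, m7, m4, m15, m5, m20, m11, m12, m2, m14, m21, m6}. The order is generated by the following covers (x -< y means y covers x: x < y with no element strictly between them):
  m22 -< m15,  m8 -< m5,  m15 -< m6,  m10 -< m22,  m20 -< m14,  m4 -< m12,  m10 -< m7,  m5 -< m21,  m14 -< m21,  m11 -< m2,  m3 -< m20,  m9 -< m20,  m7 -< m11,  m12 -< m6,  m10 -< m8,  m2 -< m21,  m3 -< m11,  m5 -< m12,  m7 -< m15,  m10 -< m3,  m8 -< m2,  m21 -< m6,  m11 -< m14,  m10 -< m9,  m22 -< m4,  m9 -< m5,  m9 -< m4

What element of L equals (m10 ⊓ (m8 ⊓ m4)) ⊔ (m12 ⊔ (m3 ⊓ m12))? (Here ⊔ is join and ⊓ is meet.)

m8 ∧ m4 = m10
m10 ∧ m10 = m10
m3 ∧ m12 = m10
m12 ∨ m10 = m12
m10 ∨ m12 = m12

m12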